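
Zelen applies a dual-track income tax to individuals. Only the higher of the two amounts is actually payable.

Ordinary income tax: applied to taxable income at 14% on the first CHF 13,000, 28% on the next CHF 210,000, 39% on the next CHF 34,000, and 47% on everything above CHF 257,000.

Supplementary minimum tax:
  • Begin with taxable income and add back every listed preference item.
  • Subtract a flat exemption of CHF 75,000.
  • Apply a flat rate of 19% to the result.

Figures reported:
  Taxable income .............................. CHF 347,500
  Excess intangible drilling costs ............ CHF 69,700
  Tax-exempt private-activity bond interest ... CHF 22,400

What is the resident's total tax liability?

CHF 116,415

Supplementary minimum tax:
  Adjusted income: CHF 347,500 + CHF 69,700 + CHF 22,400 = CHF 439,600
  Less exemption CHF 75,000 → base CHF 364,600
  CHF 364,600 × 19% = CHF 69,274

Ordinary income tax:
  CHF 13,000 × 14% = CHF 1,820
  CHF 210,000 × 28% = CHF 58,800
  CHF 34,000 × 39% = CHF 13,260
  CHF 90,500 × 47% = CHF 42,535
  → CHF 116,415

CHF 116,415 > CHF 69,274, so the ordinary income tax governs.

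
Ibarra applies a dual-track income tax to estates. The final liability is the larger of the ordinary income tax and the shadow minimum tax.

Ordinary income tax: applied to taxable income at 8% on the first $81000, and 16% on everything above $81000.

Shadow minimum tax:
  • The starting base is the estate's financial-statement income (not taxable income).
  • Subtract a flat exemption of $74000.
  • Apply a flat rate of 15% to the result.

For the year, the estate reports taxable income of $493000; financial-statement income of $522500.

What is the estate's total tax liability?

$72400

Shadow minimum tax:
  Base (financial-statement income): $522500
  Less exemption $74000 → base $448500
  $448500 × 15% = $67275

Ordinary income tax:
  $81000 × 8% = $6480
  $412000 × 16% = $65920
  → $72400

$72400 > $67275, so the ordinary income tax governs.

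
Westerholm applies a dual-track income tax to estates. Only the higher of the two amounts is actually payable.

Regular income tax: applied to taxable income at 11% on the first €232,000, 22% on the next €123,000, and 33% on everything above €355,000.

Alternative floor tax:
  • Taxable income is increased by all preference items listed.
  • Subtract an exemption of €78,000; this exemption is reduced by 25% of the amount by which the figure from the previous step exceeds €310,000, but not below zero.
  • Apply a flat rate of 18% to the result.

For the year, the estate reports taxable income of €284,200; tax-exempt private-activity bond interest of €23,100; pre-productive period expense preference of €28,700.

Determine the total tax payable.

Alternative floor tax:
  Adjusted income: €284,200 + €23,100 + €28,700 = €336,000
  Exemption: €78,000 − 25% × (€336,000 − €310,000) = €78,000 − €6,500 = €71,500
  Base: €336,000 − €71,500 = €264,500
  €264,500 × 18% = €47,610

Regular income tax:
  €232,000 × 11% = €25,520
  €52,200 × 22% = €11,484
  → €37,004

€47,610 > €37,004, so the alternative floor tax is the binding amount.

€47,610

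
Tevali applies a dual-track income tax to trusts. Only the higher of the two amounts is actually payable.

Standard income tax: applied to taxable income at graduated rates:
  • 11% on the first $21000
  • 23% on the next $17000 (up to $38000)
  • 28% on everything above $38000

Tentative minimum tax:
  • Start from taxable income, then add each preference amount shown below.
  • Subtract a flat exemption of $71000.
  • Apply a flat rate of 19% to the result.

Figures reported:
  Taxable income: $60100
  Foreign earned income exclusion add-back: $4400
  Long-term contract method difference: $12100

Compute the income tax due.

$12408

Standard income tax:
  $21000 × 11% = $2310
  $17000 × 23% = $3910
  $22100 × 28% = $6188
  → $12408

Tentative minimum tax:
  Adjusted income: $60100 + $4400 + $12100 = $76600
  Less exemption $71000 → base $5600
  $5600 × 19% = $1064

$12408 > $1064, so the standard income tax governs.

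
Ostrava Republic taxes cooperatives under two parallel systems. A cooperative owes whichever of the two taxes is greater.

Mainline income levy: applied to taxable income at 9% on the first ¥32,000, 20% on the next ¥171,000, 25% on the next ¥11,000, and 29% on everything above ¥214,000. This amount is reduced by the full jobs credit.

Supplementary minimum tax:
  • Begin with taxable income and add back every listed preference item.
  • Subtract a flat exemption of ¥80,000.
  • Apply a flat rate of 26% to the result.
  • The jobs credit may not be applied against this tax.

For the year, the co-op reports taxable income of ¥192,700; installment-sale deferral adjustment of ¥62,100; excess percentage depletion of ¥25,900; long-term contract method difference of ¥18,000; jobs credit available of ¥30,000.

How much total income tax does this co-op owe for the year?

Mainline income levy:
  ¥32,000 × 9% = ¥2,880
  ¥160,700 × 20% = ¥32,140
  → ¥35,020
  Less jobs credit ¥30,000 → ¥5,020

Supplementary minimum tax:
  Adjusted income: ¥192,700 + ¥62,100 + ¥25,900 + ¥18,000 = ¥298,700
  Less exemption ¥80,000 → base ¥218,700
  ¥218,700 × 26% = ¥56,862

¥56,862 > ¥5,020, so the supplementary minimum tax is the binding amount.

¥56,862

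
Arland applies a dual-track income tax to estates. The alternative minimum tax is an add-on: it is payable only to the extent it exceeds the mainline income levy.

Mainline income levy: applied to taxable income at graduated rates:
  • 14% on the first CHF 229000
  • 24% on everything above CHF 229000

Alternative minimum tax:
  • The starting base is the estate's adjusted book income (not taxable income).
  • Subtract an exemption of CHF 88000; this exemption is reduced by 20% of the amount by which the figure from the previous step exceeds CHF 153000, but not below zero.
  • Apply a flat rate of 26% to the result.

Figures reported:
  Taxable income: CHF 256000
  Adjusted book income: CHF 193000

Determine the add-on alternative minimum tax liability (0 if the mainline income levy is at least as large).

CHF 0

Mainline income levy:
  CHF 229000 × 14% = CHF 32060
  CHF 27000 × 24% = CHF 6480
  → CHF 38540

Alternative minimum tax:
  Base (adjusted book income): CHF 193000
  Exemption: CHF 88000 − 20% × (CHF 193000 − CHF 153000) = CHF 88000 − CHF 8000 = CHF 80000
  Base: CHF 193000 − CHF 80000 = CHF 113000
  CHF 113000 × 26% = CHF 29380

CHF 29380 ≤ CHF 38540, so no add-on is due.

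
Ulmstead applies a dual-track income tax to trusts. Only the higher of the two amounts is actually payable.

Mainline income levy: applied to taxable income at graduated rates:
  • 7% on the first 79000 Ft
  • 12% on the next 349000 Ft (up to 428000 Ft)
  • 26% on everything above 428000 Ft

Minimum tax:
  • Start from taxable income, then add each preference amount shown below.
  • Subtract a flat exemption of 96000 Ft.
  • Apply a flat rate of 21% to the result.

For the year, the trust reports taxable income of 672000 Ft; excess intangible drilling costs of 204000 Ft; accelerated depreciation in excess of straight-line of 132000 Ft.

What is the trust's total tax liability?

191520 Ft

Mainline income levy:
  79000 Ft × 7% = 5530 Ft
  349000 Ft × 12% = 41880 Ft
  244000 Ft × 26% = 63440 Ft
  → 110850 Ft

Minimum tax:
  Adjusted income: 672000 Ft + 204000 Ft + 132000 Ft = 1008000 Ft
  Less exemption 96000 Ft → base 912000 Ft
  912000 Ft × 21% = 191520 Ft

191520 Ft > 110850 Ft, so the minimum tax is the binding amount.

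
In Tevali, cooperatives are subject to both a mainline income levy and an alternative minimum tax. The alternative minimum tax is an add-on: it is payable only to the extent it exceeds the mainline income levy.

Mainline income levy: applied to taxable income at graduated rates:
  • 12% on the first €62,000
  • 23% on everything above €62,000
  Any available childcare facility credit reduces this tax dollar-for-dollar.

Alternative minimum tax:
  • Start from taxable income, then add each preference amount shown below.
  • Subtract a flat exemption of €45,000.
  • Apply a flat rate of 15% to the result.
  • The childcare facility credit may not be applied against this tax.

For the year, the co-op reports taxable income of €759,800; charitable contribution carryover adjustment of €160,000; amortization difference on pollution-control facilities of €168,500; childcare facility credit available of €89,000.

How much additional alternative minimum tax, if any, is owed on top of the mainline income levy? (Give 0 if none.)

Mainline income levy:
  €62,000 × 12% = €7,440
  €697,800 × 23% = €160,494
  → €167,934
  Less childcare facility credit €89,000 → €78,934

Alternative minimum tax:
  Adjusted income: €759,800 + €160,000 + €168,500 = €1,088,300
  Less exemption €45,000 → base €1,043,300
  €1,043,300 × 15% = €156,495

Excess of alternative minimum tax over mainline income levy: €156,495 − €78,934 = €77,561.

€77,561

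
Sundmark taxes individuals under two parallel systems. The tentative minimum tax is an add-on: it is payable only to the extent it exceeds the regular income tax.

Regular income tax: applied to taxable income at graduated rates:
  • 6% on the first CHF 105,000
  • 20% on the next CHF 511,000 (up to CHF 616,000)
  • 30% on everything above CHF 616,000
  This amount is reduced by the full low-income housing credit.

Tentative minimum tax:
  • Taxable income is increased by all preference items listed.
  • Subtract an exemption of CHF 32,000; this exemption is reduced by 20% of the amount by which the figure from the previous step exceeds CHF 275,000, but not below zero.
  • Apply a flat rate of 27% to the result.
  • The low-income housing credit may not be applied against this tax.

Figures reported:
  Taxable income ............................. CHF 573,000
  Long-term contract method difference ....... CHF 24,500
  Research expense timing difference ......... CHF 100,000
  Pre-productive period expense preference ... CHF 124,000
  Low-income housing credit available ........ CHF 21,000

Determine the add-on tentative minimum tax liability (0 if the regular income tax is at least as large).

Regular income tax:
  CHF 105,000 × 6% = CHF 6,300
  CHF 468,000 × 20% = CHF 93,600
  → CHF 99,900
  Less low-income housing credit CHF 21,000 → CHF 78,900

Tentative minimum tax:
  Adjusted income: CHF 573,000 + CHF 24,500 + CHF 100,000 + CHF 124,000 = CHF 821,500
  Exemption: 20% × (CHF 821,500 − CHF 275,000) = CHF 109,300 ≥ CHF 32,000, so the exemption is fully phased out
  Base: CHF 821,500 − CHF 0 = CHF 821,500
  CHF 821,500 × 27% = CHF 221,805

Excess of tentative minimum tax over regular income tax: CHF 221,805 − CHF 78,900 = CHF 142,905.

CHF 142,905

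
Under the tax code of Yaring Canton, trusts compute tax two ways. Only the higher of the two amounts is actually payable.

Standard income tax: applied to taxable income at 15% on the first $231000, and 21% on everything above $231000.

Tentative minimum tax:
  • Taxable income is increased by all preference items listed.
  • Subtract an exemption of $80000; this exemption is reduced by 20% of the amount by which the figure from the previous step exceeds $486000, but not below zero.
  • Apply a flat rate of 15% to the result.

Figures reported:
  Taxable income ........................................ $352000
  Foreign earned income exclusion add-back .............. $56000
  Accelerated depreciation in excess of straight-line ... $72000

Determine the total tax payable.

$60060

Standard income tax:
  $231000 × 15% = $34650
  $121000 × 21% = $25410
  → $60060

Tentative minimum tax:
  Adjusted income: $352000 + $56000 + $72000 = $480000
  Exemption: $480000 ≤ $486000, so full $80000 applies
  Base: $480000 − $80000 = $400000
  $400000 × 15% = $60000

$60060 > $60000, so the standard income tax governs.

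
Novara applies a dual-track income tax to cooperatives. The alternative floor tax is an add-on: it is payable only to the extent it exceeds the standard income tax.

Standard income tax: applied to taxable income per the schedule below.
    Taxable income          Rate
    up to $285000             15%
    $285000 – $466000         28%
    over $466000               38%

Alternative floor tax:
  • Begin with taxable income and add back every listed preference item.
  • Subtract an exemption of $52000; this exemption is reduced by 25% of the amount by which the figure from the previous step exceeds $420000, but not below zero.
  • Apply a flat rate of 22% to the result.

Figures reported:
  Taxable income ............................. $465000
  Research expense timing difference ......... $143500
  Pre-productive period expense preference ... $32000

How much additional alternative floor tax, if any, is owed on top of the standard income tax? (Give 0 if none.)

Standard income tax:
  $285000 × 15% = $42750
  $180000 × 28% = $50400
  → $93150

Alternative floor tax:
  Adjusted income: $465000 + $143500 + $32000 = $640500
  Exemption: 25% × ($640500 − $420000) = $55125 ≥ $52000, so the exemption is fully phased out
  Base: $640500 − $0 = $640500
  $640500 × 22% = $140910

Excess of alternative floor tax over standard income tax: $140910 − $93150 = $47760.

$47760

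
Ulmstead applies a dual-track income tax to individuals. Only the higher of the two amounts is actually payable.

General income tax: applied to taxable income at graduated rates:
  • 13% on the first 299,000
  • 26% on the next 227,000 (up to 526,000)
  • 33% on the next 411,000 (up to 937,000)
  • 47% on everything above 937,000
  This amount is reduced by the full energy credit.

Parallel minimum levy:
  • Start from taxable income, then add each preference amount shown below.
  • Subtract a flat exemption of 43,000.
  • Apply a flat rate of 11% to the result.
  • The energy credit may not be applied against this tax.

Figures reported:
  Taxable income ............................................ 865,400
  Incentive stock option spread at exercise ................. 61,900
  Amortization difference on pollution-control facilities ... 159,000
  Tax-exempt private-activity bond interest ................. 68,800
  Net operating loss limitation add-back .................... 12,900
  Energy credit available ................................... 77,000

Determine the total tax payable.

132,892

General income tax:
  299,000 × 13% = 38,870
  227,000 × 26% = 59,020
  339,400 × 33% = 112,002
  → 209,892
  Less energy credit 77,000 → 132,892

Parallel minimum levy:
  Adjusted income: 865,400 + 61,900 + 159,000 + 68,800 + 12,900 = 1,168,000
  Less exemption 43,000 → base 1,125,000
  1,125,000 × 11% = 123,750

132,892 > 123,750, so the general income tax governs.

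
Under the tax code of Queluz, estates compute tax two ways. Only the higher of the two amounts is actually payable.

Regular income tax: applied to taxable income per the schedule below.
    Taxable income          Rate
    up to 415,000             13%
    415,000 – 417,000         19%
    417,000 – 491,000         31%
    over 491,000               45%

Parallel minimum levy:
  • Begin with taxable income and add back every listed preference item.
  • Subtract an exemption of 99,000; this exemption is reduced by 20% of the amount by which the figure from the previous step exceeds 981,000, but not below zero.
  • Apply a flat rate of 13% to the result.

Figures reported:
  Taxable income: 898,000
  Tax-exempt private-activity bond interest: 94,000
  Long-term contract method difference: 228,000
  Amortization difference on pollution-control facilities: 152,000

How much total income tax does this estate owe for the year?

260,420

Parallel minimum levy:
  Adjusted income: 898,000 + 94,000 + 228,000 + 152,000 = 1,372,000
  Exemption: 99,000 − 20% × (1,372,000 − 981,000) = 99,000 − 78,200 = 20,800
  Base: 1,372,000 − 20,800 = 1,351,200
  1,351,200 × 13% = 175,656

Regular income tax:
  415,000 × 13% = 53,950
  2,000 × 19% = 380
  74,000 × 31% = 22,940
  407,000 × 45% = 183,150
  → 260,420

260,420 > 175,656, so the regular income tax governs.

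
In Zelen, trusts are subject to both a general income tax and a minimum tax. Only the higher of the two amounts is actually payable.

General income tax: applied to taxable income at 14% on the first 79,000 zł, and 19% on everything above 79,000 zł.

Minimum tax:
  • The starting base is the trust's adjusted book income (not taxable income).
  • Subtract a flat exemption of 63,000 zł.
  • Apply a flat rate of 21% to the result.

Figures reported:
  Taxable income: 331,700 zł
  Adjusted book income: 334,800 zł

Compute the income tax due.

59,073 zł

General income tax:
  79,000 zł × 14% = 11,060 zł
  252,700 zł × 19% = 48,013 zł
  → 59,073 zł

Minimum tax:
  Base (adjusted book income): 334,800 zł
  Less exemption 63,000 zł → base 271,800 zł
  271,800 zł × 21% = 57,078 zł

59,073 zł > 57,078 zł, so the general income tax governs.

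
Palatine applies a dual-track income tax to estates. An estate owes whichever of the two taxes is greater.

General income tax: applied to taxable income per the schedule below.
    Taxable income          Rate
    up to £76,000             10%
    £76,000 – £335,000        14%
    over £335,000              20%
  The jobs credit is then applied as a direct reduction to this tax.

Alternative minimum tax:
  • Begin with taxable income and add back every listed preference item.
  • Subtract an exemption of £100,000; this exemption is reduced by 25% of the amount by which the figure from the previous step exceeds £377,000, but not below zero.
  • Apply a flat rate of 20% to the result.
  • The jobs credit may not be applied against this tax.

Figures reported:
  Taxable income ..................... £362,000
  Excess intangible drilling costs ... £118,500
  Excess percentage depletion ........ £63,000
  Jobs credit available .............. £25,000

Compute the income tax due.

Alternative minimum tax:
  Adjusted income: £362,000 + £118,500 + £63,000 = £543,500
  Exemption: £100,000 − 25% × (£543,500 − £377,000) = £100,000 − £41,625 = £58,375
  Base: £543,500 − £58,375 = £485,125
  £485,125 × 20% = £97,025

General income tax:
  £76,000 × 10% = £7,600
  £259,000 × 14% = £36,260
  £27,000 × 20% = £5,400
  → £49,260
  Less jobs credit £25,000 → £24,260

£97,025 > £24,260, so the alternative minimum tax is the binding amount.

£97,025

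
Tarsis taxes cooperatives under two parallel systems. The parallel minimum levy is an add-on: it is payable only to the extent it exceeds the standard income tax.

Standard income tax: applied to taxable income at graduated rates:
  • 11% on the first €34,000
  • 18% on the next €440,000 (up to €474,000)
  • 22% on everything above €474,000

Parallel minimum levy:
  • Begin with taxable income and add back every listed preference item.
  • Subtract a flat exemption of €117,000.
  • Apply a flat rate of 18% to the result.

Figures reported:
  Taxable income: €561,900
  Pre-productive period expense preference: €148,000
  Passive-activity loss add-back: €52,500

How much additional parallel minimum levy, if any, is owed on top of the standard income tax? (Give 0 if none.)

€13,894

Parallel minimum levy:
  Adjusted income: €561,900 + €148,000 + €52,500 = €762,400
  Less exemption €117,000 → base €645,400
  €645,400 × 18% = €116,172

Standard income tax:
  €34,000 × 11% = €3,740
  €440,000 × 18% = €79,200
  €87,900 × 22% = €19,338
  → €102,278

Excess of parallel minimum levy over standard income tax: €116,172 − €102,278 = €13,894.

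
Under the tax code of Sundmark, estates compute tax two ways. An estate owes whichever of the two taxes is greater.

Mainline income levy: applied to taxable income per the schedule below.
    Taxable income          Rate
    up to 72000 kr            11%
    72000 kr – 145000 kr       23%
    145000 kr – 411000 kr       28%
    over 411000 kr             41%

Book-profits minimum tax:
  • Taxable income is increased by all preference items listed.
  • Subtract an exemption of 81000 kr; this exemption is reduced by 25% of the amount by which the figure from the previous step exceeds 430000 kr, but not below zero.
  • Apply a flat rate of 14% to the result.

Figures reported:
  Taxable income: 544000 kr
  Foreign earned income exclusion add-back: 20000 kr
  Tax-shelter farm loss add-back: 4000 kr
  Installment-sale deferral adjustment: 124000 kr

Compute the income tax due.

Mainline income levy:
  72000 kr × 11% = 7920 kr
  73000 kr × 23% = 16790 kr
  266000 kr × 28% = 74480 kr
  133000 kr × 41% = 54530 kr
  → 153720 kr

Book-profits minimum tax:
  Adjusted income: 544000 kr + 20000 kr + 4000 kr + 124000 kr = 692000 kr
  Exemption: 81000 kr − 25% × (692000 kr − 430000 kr) = 81000 kr − 65500 kr = 15500 kr
  Base: 692000 kr − 15500 kr = 676500 kr
  676500 kr × 14% = 94710 kr

153720 kr > 94710 kr, so the mainline income levy governs.

153720 kr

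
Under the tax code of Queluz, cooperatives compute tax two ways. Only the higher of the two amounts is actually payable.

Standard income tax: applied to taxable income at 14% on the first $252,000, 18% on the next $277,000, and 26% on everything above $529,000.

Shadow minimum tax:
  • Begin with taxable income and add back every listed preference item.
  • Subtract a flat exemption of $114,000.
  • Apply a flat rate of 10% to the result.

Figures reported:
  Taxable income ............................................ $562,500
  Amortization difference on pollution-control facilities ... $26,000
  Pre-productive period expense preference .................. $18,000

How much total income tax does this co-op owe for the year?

$93,850

Shadow minimum tax:
  Adjusted income: $562,500 + $26,000 + $18,000 = $606,500
  Less exemption $114,000 → base $492,500
  $492,500 × 10% = $49,250

Standard income tax:
  $252,000 × 14% = $35,280
  $277,000 × 18% = $49,860
  $33,500 × 26% = $8,710
  → $93,850

$93,850 > $49,250, so the standard income tax governs.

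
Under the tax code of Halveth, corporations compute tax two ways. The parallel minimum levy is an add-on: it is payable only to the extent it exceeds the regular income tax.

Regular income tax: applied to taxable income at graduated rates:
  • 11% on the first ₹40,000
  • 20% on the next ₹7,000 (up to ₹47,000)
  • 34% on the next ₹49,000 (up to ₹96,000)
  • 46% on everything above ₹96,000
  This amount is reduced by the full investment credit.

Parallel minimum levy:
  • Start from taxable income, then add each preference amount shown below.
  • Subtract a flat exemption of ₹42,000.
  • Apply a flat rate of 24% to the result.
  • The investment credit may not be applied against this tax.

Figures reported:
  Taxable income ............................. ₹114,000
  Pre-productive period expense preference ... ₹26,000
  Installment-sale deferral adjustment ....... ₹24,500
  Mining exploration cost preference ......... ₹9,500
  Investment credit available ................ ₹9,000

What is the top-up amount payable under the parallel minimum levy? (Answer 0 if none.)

Regular income tax:
  ₹40,000 × 11% = ₹4,400
  ₹7,000 × 20% = ₹1,400
  ₹49,000 × 34% = ₹16,660
  ₹18,000 × 46% = ₹8,280
  → ₹30,740
  Less investment credit ₹9,000 → ₹21,740

Parallel minimum levy:
  Adjusted income: ₹114,000 + ₹26,000 + ₹24,500 + ₹9,500 = ₹174,000
  Less exemption ₹42,000 → base ₹132,000
  ₹132,000 × 24% = ₹31,680

Excess of parallel minimum levy over regular income tax: ₹31,680 − ₹21,740 = ₹9,940.

₹9,940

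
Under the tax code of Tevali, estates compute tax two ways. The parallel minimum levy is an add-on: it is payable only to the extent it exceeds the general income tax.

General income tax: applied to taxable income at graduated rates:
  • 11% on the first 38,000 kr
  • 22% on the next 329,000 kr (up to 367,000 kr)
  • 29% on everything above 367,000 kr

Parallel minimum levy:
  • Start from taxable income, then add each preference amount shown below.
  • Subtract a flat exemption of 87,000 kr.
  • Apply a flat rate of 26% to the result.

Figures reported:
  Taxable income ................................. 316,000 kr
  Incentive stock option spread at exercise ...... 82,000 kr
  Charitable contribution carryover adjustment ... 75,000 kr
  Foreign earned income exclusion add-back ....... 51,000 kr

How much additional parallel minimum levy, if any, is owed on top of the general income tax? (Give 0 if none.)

48,280 kr

Parallel minimum levy:
  Adjusted income: 316,000 kr + 82,000 kr + 75,000 kr + 51,000 kr = 524,000 kr
  Less exemption 87,000 kr → base 437,000 kr
  437,000 kr × 26% = 113,620 kr

General income tax:
  38,000 kr × 11% = 4,180 kr
  278,000 kr × 22% = 61,160 kr
  → 65,340 kr

Excess of parallel minimum levy over general income tax: 113,620 kr − 65,340 kr = 48,280 kr.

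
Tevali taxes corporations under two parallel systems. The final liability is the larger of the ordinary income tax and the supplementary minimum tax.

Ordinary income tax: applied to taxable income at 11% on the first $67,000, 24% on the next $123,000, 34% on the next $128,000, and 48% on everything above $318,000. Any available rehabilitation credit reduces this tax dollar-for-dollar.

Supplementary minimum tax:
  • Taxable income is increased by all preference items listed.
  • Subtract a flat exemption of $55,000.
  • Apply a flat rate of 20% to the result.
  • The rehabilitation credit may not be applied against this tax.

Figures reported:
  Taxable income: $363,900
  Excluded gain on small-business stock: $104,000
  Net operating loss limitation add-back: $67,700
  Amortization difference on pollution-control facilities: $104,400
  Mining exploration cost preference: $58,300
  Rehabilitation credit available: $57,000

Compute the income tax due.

Supplementary minimum tax:
  Adjusted income: $363,900 + $104,000 + $67,700 + $104,400 + $58,300 = $698,300
  Less exemption $55,000 → base $643,300
  $643,300 × 20% = $128,660

Ordinary income tax:
  $67,000 × 11% = $7,370
  $123,000 × 24% = $29,520
  $128,000 × 34% = $43,520
  $45,900 × 48% = $22,032
  → $102,442
  Less rehabilitation credit $57,000 → $45,442

$128,660 > $45,442, so the supplementary minimum tax is the binding amount.

$128,660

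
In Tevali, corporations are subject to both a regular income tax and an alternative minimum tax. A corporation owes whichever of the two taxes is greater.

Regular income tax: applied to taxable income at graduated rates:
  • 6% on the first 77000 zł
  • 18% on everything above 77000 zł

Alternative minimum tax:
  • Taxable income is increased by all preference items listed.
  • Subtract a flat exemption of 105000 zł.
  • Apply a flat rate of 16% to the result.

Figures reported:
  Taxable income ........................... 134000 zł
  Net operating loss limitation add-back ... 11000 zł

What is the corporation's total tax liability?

14880 zł

Regular income tax:
  77000 zł × 6% = 4620 zł
  57000 zł × 18% = 10260 zł
  → 14880 zł

Alternative minimum tax:
  Adjusted income: 134000 zł + 11000 zł = 145000 zł
  Less exemption 105000 zł → base 40000 zł
  40000 zł × 16% = 6400 zł

14880 zł > 6400 zł, so the regular income tax governs.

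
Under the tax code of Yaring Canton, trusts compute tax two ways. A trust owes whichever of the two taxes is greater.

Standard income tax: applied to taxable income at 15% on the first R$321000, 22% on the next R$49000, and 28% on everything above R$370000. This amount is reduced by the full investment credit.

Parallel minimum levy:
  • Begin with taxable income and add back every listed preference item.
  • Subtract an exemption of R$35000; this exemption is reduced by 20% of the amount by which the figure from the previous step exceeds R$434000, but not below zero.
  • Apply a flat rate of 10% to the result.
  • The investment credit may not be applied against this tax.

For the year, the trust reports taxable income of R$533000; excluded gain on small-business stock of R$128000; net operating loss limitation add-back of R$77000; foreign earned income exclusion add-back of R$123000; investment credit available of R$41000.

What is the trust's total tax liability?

Standard income tax:
  R$321000 × 15% = R$48150
  R$49000 × 22% = R$10780
  R$163000 × 28% = R$45640
  → R$104570
  Less investment credit R$41000 → R$63570

Parallel minimum levy:
  Adjusted income: R$533000 + R$128000 + R$77000 + R$123000 = R$861000
  Exemption: 20% × (R$861000 − R$434000) = R$85400 ≥ R$35000, so the exemption is fully phased out
  Base: R$861000 − R$0 = R$861000
  R$861000 × 10% = R$86100

R$86100 > R$63570, so the parallel minimum levy is the binding amount.

R$86100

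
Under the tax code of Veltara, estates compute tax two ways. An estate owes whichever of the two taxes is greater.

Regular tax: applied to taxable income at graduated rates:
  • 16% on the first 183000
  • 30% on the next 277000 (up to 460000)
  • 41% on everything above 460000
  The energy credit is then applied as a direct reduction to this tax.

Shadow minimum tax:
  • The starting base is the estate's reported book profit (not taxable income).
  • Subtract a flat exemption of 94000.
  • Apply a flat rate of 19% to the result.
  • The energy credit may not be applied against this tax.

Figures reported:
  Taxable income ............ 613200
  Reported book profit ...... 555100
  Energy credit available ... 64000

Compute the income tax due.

Regular tax:
  183000 × 16% = 29280
  277000 × 30% = 83100
  153200 × 41% = 62812
  → 175192
  Less energy credit 64000 → 111192

Shadow minimum tax:
  Base (reported book profit): 555100
  Less exemption 94000 → base 461100
  461100 × 19% = 87609

111192 > 87609, so the regular tax governs.

111192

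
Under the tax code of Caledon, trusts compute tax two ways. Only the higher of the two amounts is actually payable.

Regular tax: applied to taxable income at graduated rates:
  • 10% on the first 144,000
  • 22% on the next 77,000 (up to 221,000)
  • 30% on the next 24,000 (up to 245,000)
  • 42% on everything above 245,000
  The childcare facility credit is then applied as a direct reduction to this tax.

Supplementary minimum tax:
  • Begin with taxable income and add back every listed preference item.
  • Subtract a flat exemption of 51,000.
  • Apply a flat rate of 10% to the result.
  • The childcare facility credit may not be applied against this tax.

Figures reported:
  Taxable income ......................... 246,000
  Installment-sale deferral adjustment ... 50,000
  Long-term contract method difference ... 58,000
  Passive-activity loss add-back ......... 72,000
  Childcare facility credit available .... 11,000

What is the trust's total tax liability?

Supplementary minimum tax:
  Adjusted income: 246,000 + 50,000 + 58,000 + 72,000 = 426,000
  Less exemption 51,000 → base 375,000
  375,000 × 10% = 37,500

Regular tax:
  144,000 × 10% = 14,400
  77,000 × 22% = 16,940
  24,000 × 30% = 7,200
  1,000 × 42% = 420
  → 38,960
  Less childcare facility credit 11,000 → 27,960

37,500 > 27,960, so the supplementary minimum tax is the binding amount.

37,500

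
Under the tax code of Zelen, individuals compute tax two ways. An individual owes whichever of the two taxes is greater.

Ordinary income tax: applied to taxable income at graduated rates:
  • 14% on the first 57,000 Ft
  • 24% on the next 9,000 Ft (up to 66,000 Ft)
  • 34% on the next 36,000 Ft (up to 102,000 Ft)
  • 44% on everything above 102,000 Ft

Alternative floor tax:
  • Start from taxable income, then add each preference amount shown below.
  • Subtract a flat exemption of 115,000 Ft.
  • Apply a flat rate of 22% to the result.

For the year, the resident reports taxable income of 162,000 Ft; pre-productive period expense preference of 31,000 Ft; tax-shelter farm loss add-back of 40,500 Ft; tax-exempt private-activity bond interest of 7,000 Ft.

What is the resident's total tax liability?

Ordinary income tax:
  57,000 Ft × 14% = 7,980 Ft
  9,000 Ft × 24% = 2,160 Ft
  36,000 Ft × 34% = 12,240 Ft
  60,000 Ft × 44% = 26,400 Ft
  → 48,780 Ft

Alternative floor tax:
  Adjusted income: 162,000 Ft + 31,000 Ft + 40,500 Ft + 7,000 Ft = 240,500 Ft
  Less exemption 115,000 Ft → base 125,500 Ft
  125,500 Ft × 22% = 27,610 Ft

48,780 Ft > 27,610 Ft, so the ordinary income tax governs.

48,780 Ft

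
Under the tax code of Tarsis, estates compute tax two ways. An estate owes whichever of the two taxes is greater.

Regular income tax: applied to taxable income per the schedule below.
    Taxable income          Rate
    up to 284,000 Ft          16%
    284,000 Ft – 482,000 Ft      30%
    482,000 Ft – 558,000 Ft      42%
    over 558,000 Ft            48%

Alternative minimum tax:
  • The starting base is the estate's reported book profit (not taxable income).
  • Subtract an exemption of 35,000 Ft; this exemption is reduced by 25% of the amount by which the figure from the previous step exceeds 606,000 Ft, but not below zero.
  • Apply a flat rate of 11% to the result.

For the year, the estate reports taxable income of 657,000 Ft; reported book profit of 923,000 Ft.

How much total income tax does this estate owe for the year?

184,280 Ft

Alternative minimum tax:
  Base (reported book profit): 923,000 Ft
  Exemption: 25% × (923,000 Ft − 606,000 Ft) = 79,250 Ft ≥ 35,000 Ft, so the exemption is fully phased out
  Base: 923,000 Ft − 0 Ft = 923,000 Ft
  923,000 Ft × 11% = 101,530 Ft

Regular income tax:
  284,000 Ft × 16% = 45,440 Ft
  198,000 Ft × 30% = 59,400 Ft
  76,000 Ft × 42% = 31,920 Ft
  99,000 Ft × 48% = 47,520 Ft
  → 184,280 Ft

184,280 Ft > 101,530 Ft, so the regular income tax governs.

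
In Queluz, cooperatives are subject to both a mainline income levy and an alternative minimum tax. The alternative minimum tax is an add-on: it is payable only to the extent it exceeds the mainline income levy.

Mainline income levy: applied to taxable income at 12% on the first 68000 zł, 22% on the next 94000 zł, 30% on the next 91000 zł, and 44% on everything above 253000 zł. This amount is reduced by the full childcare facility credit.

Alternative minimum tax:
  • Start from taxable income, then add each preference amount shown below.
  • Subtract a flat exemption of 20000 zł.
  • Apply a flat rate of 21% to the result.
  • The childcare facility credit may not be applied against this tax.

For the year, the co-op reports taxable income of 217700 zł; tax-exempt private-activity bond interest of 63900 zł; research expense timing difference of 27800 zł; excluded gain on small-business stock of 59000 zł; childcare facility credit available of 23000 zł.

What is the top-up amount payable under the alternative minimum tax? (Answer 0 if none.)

50614 zł

Mainline income levy:
  68000 zł × 12% = 8160 zł
  94000 zł × 22% = 20680 zł
  55700 zł × 30% = 16710 zł
  → 45550 zł
  Less childcare facility credit 23000 zł → 22550 zł

Alternative minimum tax:
  Adjusted income: 217700 zł + 63900 zł + 27800 zł + 59000 zł = 368400 zł
  Less exemption 20000 zł → base 348400 zł
  348400 zł × 21% = 73164 zł

Excess of alternative minimum tax over mainline income levy: 73164 zł − 22550 zł = 50614 zł.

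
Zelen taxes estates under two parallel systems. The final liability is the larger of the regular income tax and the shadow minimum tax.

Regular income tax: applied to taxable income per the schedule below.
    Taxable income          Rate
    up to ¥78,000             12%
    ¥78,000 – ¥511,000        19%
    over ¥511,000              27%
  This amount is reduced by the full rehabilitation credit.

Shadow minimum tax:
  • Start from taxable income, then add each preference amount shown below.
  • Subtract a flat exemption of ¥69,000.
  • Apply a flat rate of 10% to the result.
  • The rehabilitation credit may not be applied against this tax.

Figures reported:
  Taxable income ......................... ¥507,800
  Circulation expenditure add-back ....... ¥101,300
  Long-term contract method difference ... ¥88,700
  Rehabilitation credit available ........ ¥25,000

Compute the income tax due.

Regular income tax:
  ¥78,000 × 12% = ¥9,360
  ¥429,800 × 19% = ¥81,662
  → ¥91,022
  Less rehabilitation credit ¥25,000 → ¥66,022

Shadow minimum tax:
  Adjusted income: ¥507,800 + ¥101,300 + ¥88,700 = ¥697,800
  Less exemption ¥69,000 → base ¥628,800
  ¥628,800 × 10% = ¥62,880

¥66,022 > ¥62,880, so the regular income tax governs.

¥66,022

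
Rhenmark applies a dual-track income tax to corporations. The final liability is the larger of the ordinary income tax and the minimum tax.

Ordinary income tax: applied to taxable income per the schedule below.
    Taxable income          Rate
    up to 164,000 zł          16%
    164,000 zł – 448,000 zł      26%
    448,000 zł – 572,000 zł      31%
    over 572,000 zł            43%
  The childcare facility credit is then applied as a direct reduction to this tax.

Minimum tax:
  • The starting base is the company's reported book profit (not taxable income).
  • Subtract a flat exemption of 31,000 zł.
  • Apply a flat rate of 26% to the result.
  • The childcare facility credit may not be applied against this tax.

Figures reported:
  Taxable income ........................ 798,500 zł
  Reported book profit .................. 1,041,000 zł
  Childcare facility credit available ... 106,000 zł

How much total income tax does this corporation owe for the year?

Minimum tax:
  Base (reported book profit): 1,041,000 zł
  Less exemption 31,000 zł → base 1,010,000 zł
  1,010,000 zł × 26% = 262,600 zł

Ordinary income tax:
  164,000 zł × 16% = 26,240 zł
  284,000 zł × 26% = 73,840 zł
  124,000 zł × 31% = 38,440 zł
  226,500 zł × 43% = 97,395 zł
  → 235,915 zł
  Less childcare facility credit 106,000 zł → 129,915 zł

262,600 zł > 129,915 zł, so the minimum tax is the binding amount.

262,600 zł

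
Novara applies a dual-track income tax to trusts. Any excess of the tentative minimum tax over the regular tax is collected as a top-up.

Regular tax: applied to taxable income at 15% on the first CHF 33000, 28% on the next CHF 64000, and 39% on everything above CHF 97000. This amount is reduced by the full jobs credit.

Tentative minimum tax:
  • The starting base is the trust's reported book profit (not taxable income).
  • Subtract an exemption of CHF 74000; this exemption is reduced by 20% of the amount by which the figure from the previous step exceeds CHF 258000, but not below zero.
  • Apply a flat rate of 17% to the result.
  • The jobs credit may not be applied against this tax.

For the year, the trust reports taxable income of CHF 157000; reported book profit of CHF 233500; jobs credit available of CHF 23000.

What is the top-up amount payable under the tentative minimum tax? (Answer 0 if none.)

CHF 3845

Regular tax:
  CHF 33000 × 15% = CHF 4950
  CHF 64000 × 28% = CHF 17920
  CHF 60000 × 39% = CHF 23400
  → CHF 46270
  Less jobs credit CHF 23000 → CHF 23270

Tentative minimum tax:
  Base (reported book profit): CHF 233500
  Exemption: CHF 233500 ≤ CHF 258000, so full CHF 74000 applies
  Base: CHF 233500 − CHF 74000 = CHF 159500
  CHF 159500 × 17% = CHF 27115

Excess of tentative minimum tax over regular tax: CHF 27115 − CHF 23270 = CHF 3845.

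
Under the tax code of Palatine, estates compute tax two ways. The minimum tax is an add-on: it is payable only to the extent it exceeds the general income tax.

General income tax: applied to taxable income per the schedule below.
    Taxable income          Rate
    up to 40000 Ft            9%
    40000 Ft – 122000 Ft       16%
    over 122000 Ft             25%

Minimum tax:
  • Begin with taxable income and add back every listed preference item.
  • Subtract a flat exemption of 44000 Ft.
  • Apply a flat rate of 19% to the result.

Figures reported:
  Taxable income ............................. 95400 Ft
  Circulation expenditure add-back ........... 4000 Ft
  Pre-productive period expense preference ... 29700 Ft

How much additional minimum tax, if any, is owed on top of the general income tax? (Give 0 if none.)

3705 Ft

Minimum tax:
  Adjusted income: 95400 Ft + 4000 Ft + 29700 Ft = 129100 Ft
  Less exemption 44000 Ft → base 85100 Ft
  85100 Ft × 19% = 16169 Ft

General income tax:
  40000 Ft × 9% = 3600 Ft
  55400 Ft × 16% = 8864 Ft
  → 12464 Ft

Excess of minimum tax over general income tax: 16169 Ft − 12464 Ft = 3705 Ft.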